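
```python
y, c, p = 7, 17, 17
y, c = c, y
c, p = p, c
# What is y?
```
Trace:
  y=7, c=17, p=17
  y=17, c=7, p=17
  y=17, c=17, p=7

Final answer: 17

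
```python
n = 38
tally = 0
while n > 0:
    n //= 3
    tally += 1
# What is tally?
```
Trace:
  n=38
  n=38, tally=0
  n=12, tally=1
  n=4, tally=2
  n=1, tally=3
  n=0, tally=4

Final answer: 4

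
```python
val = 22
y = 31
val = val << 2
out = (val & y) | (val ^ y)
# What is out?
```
Trace:
  val=22
  val=22, y=31
  val=88, y=31
  val=88, y=31, out=95

Final answer: 95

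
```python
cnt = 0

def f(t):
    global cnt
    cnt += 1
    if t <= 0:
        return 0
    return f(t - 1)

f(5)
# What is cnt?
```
Call trace:
f(t=5)
  f(t=4)
    f(t=3)
      f(t=2)
        f(t=1)
          f(t=0)
          -> return 0
        -> return 0
      -> return 0
    -> return 0
  -> return 0
-> return 0

cnt is incremented once per call. f is entered once for each t = 5, 4, 3, 2, 1, 0 (the t <= 0 call returns without recursing), i.e. 5 + 1 calls.
cnt = 6

Final answer: 6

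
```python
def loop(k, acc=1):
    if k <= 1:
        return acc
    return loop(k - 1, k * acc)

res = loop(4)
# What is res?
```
Call trace:
loop(k=4, acc=1)
  loop(k=3, acc=4)
    loop(k=2, acc=12)
      loop(k=1, acc=24)
      -> return 24
    -> return 24
  -> return 24
-> return 24

Final answer: 24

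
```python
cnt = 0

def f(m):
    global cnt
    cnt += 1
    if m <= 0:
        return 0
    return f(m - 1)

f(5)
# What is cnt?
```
Call trace:
f(m=5)
  f(m=4)
    f(m=3)
      f(m=2)
        f(m=1)
          f(m=0)
          -> return 0
        -> return 0
      -> return 0
    -> return 0
  -> return 0
-> return 0

cnt is incremented once per call. f is entered once for each m = 5, 4, 3, 2, 1, 0 (the m <= 0 call returns without recursing), i.e. 5 + 1 calls.
cnt = 6

Final answer: 6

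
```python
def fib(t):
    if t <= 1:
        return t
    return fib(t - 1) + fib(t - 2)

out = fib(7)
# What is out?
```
Call trace (a repeated sub-call is expanded the first time; later identical calls just restate its return value):
fib(t=7)
  fib(t=6)
    fib(t=5)
      fib(t=4)
        fib(t=3)
          fib(t=2)
            fib(t=1)
            -> return 1
            fib(t=0)
            -> return 0
          -> return 1
          fib(t=1)
          -> return 1
        -> return 2
        fib(t=2) -> return 1  (same call as traced above)
      -> return 3
      fib(t=3) -> return 2  (same call as traced above)
    -> return 5
    fib(t=4) -> return 3  (same call as traced above)
  -> return 8
  fib(t=5) -> return 5  (same call as traced above)
-> return 13

Final answer: 13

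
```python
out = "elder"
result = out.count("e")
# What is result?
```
Trace:
  out='elder'
  out='elder', result=2

Final answer: 2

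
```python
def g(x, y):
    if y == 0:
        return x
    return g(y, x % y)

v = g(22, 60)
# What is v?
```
Call trace:
g(x=22, y=60)
  g(x=60, y=22)
    g(x=22, y=16)
      g(x=16, y=6)
        g(x=6, y=4)
          g(x=4, y=2)
            g(x=2, y=0)
            -> return 2
          -> return 2
        -> return 2
      -> return 2
    -> return 2
  -> return 2
-> return 2

Final answer: 2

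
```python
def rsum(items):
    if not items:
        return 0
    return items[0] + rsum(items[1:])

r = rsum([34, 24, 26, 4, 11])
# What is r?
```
Call trace:
rsum(items=[34, 24, 26, 4, 11])
  rsum(items=[24, 26, 4, 11])
    rsum(items=[26, 4, 11])
      rsum(items=[4, 11])
        rsum(items=[11])
          rsum(items=[])
          -> return 0
        -> return 11
      -> return 15
    -> return 41
  -> return 65
-> return 99

Final answer: 99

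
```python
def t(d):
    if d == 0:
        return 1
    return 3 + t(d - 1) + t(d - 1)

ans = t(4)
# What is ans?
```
Call trace (a repeated sub-call is expanded the first time; later identical calls just restate its return value):
t(d=4)
  t(d=3)
    t(d=2)
      t(d=1)
        t(d=0)
        -> return 1
        t(d=0)
        -> return 1
      -> return 5
      t(d=1) -> return 5  (same call as traced above)
    -> return 13
    t(d=2) -> return 13  (same call as traced above)
  -> return 29
  t(d=3) -> return 29  (same call as traced above)
-> return 61

Final answer: 61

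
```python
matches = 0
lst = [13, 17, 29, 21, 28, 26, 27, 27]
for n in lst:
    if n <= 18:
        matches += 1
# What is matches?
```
Trace:
  matches=0
  matches=1, n=13
  matches=2, n=17
  matches=2, n=29
  matches=2, n=21
  matches=2, n=28
  matches=2, n=26
  matches=2, n=27
  matches=2, n=27

Final answer: 2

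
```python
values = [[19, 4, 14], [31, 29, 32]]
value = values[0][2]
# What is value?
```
Trace:
  values=[[19, 4, 14], [31, 29, 32]]
  values=[[19, 4, 14], [31, 29, 32]], value=14

Final answer: 14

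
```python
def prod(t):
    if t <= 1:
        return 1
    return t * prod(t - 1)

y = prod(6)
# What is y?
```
Call trace:
prod(t=6)
  prod(t=5)
    prod(t=4)
      prod(t=3)
        prod(t=2)
          prod(t=1)
          -> return 1
        -> return 2
      -> return 6
    -> return 24
  -> return 120
-> return 720

Final answer: 720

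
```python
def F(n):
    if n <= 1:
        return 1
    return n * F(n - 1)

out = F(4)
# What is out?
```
Call trace:
F(n=4)
  F(n=3)
    F(n=2)
      F(n=1)
      -> return 1
    -> return 2
  -> return 6
-> return 24

Final answer: 24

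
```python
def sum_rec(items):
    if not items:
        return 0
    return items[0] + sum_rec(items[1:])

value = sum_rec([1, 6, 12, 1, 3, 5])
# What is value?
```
Call trace:
sum_rec(items=[1, 6, 12, 1, 3, 5])
  sum_rec(items=[6, 12, 1, 3, 5])
    sum_rec(items=[12, 1, 3, 5])
      sum_rec(items=[1, 3, 5])
        sum_rec(items=[3, 5])
          sum_rec(items=[5])
            sum_rec(items=[])
            -> return 0
          -> return 5
        -> return 8
      -> return 9
    -> return 21
  -> return 27
-> return 28

Final answer: 28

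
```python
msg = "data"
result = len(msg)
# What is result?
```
Trace:
  msg='data'
  msg='data', result=4

Final answer: 4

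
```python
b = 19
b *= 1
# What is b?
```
Trace:
  b=19
  b=19

Final answer: 19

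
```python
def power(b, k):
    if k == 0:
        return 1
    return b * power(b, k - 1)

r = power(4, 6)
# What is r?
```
Call trace:
power(b=4, k=6)
  power(b=4, k=5)
    power(b=4, k=4)
      power(b=4, k=3)
        power(b=4, k=2)
          power(b=4, k=1)
            power(b=4, k=0)
            -> return 1
          -> return 4
        -> return 16
      -> return 64
    -> return 256
  -> return 1024
-> return 4096

Final answer: 4096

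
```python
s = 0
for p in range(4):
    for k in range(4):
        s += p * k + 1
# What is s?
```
Trace:
  s=0
  s=1, p=0, k=0
  s=2, p=0, k=1
  s=3, p=0, k=2
  s=4, p=0, k=3
  s=5, p=1, k=0
  s=7, p=1, k=1
  s=10, p=1, k=2
  s=14, p=1, k=3
  s=15, p=2, k=0
  s=18, p=2, k=1
  s=23, p=2, k=2
  s=30, p=2, k=3
  s=31, p=3, k=0
  s=35, p=3, k=1
  s=42, p=3, k=2
  s=52, p=3, k=3

Final answer: 52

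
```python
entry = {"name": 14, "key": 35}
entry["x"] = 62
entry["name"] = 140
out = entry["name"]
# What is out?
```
Trace:
  entry={'name': 14, 'key': 35}
  entry={'name': 14, 'key': 35, 'x': 62}
  entry={'name': 140, 'key': 35, 'x': 62}
  entry={'name': 140, 'key': 35, 'x': 62}, out=140

Final answer: 140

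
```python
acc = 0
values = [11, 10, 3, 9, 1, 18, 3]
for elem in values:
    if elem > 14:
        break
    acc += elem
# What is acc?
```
Trace:
  acc=0
  acc=11, elem=11
  acc=21, elem=10
  acc=24, elem=3
  acc=33, elem=9
  acc=34, elem=1
  acc=34, elem=18

Final answer: 34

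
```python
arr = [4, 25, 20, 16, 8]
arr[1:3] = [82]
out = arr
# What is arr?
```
Trace:
  arr=[4, 25, 20, 16, 8]
  arr=[4, 82, 16, 8]
  arr=[4, 82, 16, 8], out=[4, 82, 16, 8]

Final answer: [4, 82, 16, 8]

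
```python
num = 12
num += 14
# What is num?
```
Trace:
  num=12
  num=26

Final answer: 26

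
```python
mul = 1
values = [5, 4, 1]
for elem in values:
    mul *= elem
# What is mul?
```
Trace:
  mul=1
  mul=5, elem=5
  mul=20, elem=4
  mul=20, elem=1

Final answer: 20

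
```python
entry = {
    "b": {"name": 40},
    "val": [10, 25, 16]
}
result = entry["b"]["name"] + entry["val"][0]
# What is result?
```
Trace:
  entry={'b': {'name': 40}, 'val': [10, 25, 16]}
  entry={'b': {'name': 40}, 'val': [10, 25, 16]}, result=50

Final answer: 50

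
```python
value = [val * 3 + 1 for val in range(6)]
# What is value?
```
Trace:
  val=0
  val=1
  val=2
  val=3
  val=4
  val=5
  value=[1, 4, 7, 10, 13, 16]

Final answer: [1, 4, 7, 10, 13, 16]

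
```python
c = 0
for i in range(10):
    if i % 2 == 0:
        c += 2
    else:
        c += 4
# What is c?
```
Trace:
  c=0
  c=2, i=0
  c=6, i=1
  c=8, i=2
  c=12, i=3
  c=14, i=4
  c=18, i=5
  c=20, i=6
  c=24, i=7
  c=26, i=8
  c=30, i=9

Final answer: 30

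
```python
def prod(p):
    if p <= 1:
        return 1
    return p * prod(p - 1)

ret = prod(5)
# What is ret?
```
Call trace:
prod(p=5)
  prod(p=4)
    prod(p=3)
      prod(p=2)
        prod(p=1)
        -> return 1
      -> return 2
    -> return 6
  -> return 24
-> return 120

Final answer: 120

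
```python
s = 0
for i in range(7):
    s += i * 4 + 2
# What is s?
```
Trace:
  s=0
  s=2, i=0
  s=8, i=1
  s=18, i=2
  s=32, i=3
  s=50, i=4
  s=72, i=5
  s=98, i=6

Final answer: 98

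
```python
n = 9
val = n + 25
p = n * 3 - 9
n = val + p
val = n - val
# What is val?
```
Trace:
  n=9
  n=9, val=34
  n=9, val=34, p=18
  n=52, val=34, p=18
  n=52, val=18, p=18

Final answer: 18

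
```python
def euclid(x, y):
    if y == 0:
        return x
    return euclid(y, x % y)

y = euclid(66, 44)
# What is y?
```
Call trace:
euclid(x=66, y=44)
  euclid(x=44, y=22)
    euclid(x=22, y=0)
    -> return 22
  -> return 22
-> return 22

Final answer: 22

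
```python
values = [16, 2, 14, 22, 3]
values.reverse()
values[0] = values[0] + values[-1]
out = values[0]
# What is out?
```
Trace:
  values=[16, 2, 14, 22, 3]
  values=[3, 22, 14, 2, 16]
  values=[19, 22, 14, 2, 16]
  values=[19, 22, 14, 2, 16], out=19

Final answer: 19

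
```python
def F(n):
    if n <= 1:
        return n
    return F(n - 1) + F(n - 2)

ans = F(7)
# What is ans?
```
Call trace (a repeated sub-call is expanded the first time; later identical calls just restate its return value):
F(n=7)
  F(n=6)
    F(n=5)
      F(n=4)
        F(n=3)
          F(n=2)
            F(n=1)
            -> return 1
            F(n=0)
            -> return 0
          -> return 1
          F(n=1)
          -> return 1
        -> return 2
        F(n=2) -> return 1  (same call as traced above)
      -> return 3
      F(n=3) -> return 2  (same call as traced above)
    -> return 5
    F(n=4) -> return 3  (same call as traced above)
  -> return 8
  F(n=5) -> return 5  (same call as traced above)
-> return 13

Final answer: 13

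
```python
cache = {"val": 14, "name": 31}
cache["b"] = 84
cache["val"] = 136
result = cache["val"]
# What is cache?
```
Trace:
  cache={'val': 14, 'name': 31}
  cache={'val': 14, 'name': 31, 'b': 84}
  cache={'val': 136, 'name': 31, 'b': 84}
  cache={'val': 136, 'name': 31, 'b': 84}, result=136

Final answer: {'val': 136, 'name': 31, 'b': 84}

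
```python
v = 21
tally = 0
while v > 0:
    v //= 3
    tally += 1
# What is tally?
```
Trace:
  v=21
  v=21, tally=0
  v=7, tally=1
  v=2, tally=2
  v=0, tally=3

Final answer: 3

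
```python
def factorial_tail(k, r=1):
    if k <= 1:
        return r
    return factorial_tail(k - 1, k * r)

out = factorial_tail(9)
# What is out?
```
Call trace:
factorial_tail(k=9, r=1)
  factorial_tail(k=8, r=9)
    factorial_tail(k=7, r=72)
      factorial_tail(k=6, r=504)
        factorial_tail(k=5, r=3024)
          factorial_tail(k=4, r=15120)
            factorial_tail(k=3, r=60480)
              factorial_tail(k=2, r=181440)
                factorial_tail(k=1, r=362880)
                -> return 362880
              -> return 362880
            -> return 362880
          -> return 362880
        -> return 362880
      -> return 362880
    -> return 362880
  -> return 362880
-> return 362880

Final answer: 362880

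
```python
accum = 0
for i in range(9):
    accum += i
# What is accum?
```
Trace:
  accum=0
  accum=0, i=0
  accum=1, i=1
  accum=3, i=2
  accum=6, i=3
  accum=10, i=4
  accum=15, i=5
  accum=21, i=6
  accum=28, i=7
  accum=36, i=8

Final answer: 36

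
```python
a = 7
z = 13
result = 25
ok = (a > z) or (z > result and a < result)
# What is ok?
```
Trace:
  a=7
  a=7, z=13
  a=7, z=13, result=25
  a=7, z=13, result=25, ok=False

Final answer: False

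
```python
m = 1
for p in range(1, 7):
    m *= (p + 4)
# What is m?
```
Trace:
  m=1
  m=5, p=1
  m=30, p=2
  m=210, p=3
  m=1680, p=4
  m=15120, p=5
  m=151200, p=6

Final answer: 151200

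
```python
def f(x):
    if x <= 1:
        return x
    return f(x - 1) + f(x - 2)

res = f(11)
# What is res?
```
Call trace (a repeated sub-call is expanded the first time; later identical calls just restate its return value):
f(x=11)
  f(x=10)
    f(x=9)
      f(x=8)
        f(x=7)
          f(x=6)
            f(x=5)
              f(x=4)
                f(x=3)
                  f(x=2)
                    f(x=1)
                    -> return 1
                    f(x=0)
                    -> return 0
                  -> return 1
                  f(x=1)
                  -> return 1
                -> return 2
                f(x=2) -> return 1  (same call as traced above)
              -> return 3
              f(x=3) -> return 2  (same call as traced above)
            -> return 5
            f(x=4) -> return 3  (same call as traced above)
          -> return 8
          f(x=5) -> return 5  (same call as traced above)
        -> return 13
        f(x=6) -> return 8  (same call as traced above)
      -> return 21
      f(x=7) -> return 13  (same call as traced above)
    -> return 34
    f(x=8) -> return 21  (same call as traced above)
  -> return 55
  f(x=9) -> return 34  (same call as traced above)
-> return 89

Final answer: 89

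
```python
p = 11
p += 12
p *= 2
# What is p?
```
Trace:
  p=11
  p=23
  p=46

Final answer: 46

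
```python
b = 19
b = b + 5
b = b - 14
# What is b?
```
Trace:
  b=19
  b=24
  b=10

Final answer: 10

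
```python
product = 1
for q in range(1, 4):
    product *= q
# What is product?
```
Trace:
  product=1
  product=1, q=1
  product=2, q=2
  product=6, q=3

Final answer: 6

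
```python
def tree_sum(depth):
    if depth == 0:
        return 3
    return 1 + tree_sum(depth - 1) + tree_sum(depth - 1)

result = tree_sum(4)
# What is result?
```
Call trace (a repeated sub-call is expanded the first time; later identical calls just restate its return value):
tree_sum(depth=4)
  tree_sum(depth=3)
    tree_sum(depth=2)
      tree_sum(depth=1)
        tree_sum(depth=0)
        -> return 3
        tree_sum(depth=0)
        -> return 3
      -> return 7
      tree_sum(depth=1) -> return 7  (same call as traced above)
    -> return 15
    tree_sum(depth=2) -> return 15  (same call as traced above)
  -> return 31
  tree_sum(depth=3) -> return 31  (same call as traced above)
-> return 63

Final answer: 63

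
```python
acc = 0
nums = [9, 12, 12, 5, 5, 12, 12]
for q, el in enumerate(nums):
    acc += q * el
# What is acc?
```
Trace:
  acc=0
  acc=0, q=0, el=9
  acc=12, q=1, el=12
  acc=36, q=2, el=12
  acc=51, q=3, el=5
  acc=71, q=4, el=5
  acc=131, q=5, el=12
  acc=203, q=6, el=12

Final answer: 203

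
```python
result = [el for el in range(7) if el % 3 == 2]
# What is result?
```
Trace:
  el=0
  el=1
  el=2
  el=3
  el=4
  el=5
  el=6
  result=[2, 5]

Final answer: [2, 5]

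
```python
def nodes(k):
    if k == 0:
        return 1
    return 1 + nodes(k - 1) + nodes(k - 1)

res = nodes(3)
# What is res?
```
Call trace (a repeated sub-call is expanded the first time; later identical calls just restate its return value):
nodes(k=3)
  nodes(k=2)
    nodes(k=1)
      nodes(k=0)
      -> return 1
      nodes(k=0)
      -> return 1
    -> return 3
    nodes(k=1) -> return 3  (same call as traced above)
  -> return 7
  nodes(k=2) -> return 7  (same call as traced above)
-> return 15

Final answer: 15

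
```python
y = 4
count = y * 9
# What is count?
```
Trace:
  y=4
  y=4, count=36

Final answer: 36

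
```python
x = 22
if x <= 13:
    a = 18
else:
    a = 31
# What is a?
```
Trace:
  x=22
  x=22, a=31

Final answer: 31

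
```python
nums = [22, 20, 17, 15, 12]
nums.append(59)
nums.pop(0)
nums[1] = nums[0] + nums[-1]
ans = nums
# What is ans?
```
Trace:
  nums=[22, 20, 17, 15, 12]
  nums=[22, 20, 17, 15, 12, 59]
  nums=[20, 17, 15, 12, 59]
  nums=[20, 79, 15, 12, 59]
  nums=[20, 79, 15, 12, 59], ans=[20, 79, 15, 12, 59]

Final answer: [20, 79, 15, 12, 59]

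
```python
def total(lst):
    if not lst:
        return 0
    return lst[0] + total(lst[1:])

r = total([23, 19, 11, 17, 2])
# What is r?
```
Call trace:
total(lst=[23, 19, 11, 17, 2])
  total(lst=[19, 11, 17, 2])
    total(lst=[11, 17, 2])
      total(lst=[17, 2])
        total(lst=[2])
          total(lst=[])
          -> return 0
        -> return 2
      -> return 19
    -> return 30
  -> return 49
-> return 72

Final answer: 72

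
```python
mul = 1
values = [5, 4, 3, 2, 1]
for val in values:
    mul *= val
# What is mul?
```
Trace:
  mul=1
  mul=5, val=5
  mul=20, val=4
  mul=60, val=3
  mul=120, val=2
  mul=120, val=1

Final answer: 120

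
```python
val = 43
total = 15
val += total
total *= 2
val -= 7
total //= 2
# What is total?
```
Trace:
  val=43
  val=43, total=15
  val=58, total=15
  val=58, total=30
  val=51, total=30
  val=51, total=15

Final answer: 15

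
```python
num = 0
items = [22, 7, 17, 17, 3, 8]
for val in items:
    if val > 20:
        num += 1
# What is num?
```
Trace:
  num=0
  num=1, val=22
  num=1, val=7
  num=1, val=17
  num=1, val=17
  num=1, val=3
  num=1, val=8

Final answer: 1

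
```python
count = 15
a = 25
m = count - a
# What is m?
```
Trace:
  count=15
  count=15, a=25
  count=15, a=25, m=-10

Final answer: -10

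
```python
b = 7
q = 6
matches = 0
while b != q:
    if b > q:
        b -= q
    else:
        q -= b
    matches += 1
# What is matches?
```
Trace:
  b=7
  b=7, q=6
  b=7, q=6, matches=0
  b=1, q=6, matches=1
  b=1, q=5, matches=2
  b=1, q=4, matches=3
  b=1, q=3, matches=4
  b=1, q=2, matches=5
  b=1, q=1, matches=6

Final answer: 6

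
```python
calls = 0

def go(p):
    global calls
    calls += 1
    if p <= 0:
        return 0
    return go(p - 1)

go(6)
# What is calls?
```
Call trace:
go(p=6)
  go(p=5)
    go(p=4)
      go(p=3)
        go(p=2)
          go(p=1)
            go(p=0)
            -> return 0
          -> return 0
        -> return 0
      -> return 0
    -> return 0
  -> return 0
-> return 0

calls is incremented once per call. go is entered once for each p = 6, 5, 4, 3, 2, 1, 0 (the p <= 0 call returns without recursing), i.e. 6 + 1 calls.
calls = 7

Final answer: 7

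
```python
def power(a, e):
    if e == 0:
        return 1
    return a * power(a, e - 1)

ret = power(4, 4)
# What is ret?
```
Call trace:
power(a=4, e=4)
  power(a=4, e=3)
    power(a=4, e=2)
      power(a=4, e=1)
        power(a=4, e=0)
        -> return 1
      -> return 4
    -> return 16
  -> return 64
-> return 256

Final answer: 256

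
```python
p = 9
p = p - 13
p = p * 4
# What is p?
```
Trace:
  p=9
  p=-4
  p=-16

Final answer: -16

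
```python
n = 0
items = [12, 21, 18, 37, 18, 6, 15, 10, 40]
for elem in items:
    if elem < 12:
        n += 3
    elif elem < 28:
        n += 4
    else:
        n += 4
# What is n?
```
Trace:
  n=0
  n=4, elem=12
  n=8, elem=21
  n=12, elem=18
  n=16, elem=37
  n=20, elem=18
  n=23, elem=6
  n=27, elem=15
  n=30, elem=10
  n=34, elem=40

Final answer: 34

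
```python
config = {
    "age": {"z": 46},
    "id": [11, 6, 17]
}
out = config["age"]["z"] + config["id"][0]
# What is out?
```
Trace:
  config={'age': {'z': 46}, 'id': [11, 6, 17]}
  config={'age': {'z': 46}, 'id': [11, 6, 17]}, out=57

Final answer: 57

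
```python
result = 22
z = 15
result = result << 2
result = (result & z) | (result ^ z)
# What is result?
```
Trace:
  result=22
  result=22, z=15
  result=88, z=15
  result=95, z=15

Final answer: 95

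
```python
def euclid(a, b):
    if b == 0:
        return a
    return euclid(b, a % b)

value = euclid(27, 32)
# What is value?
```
Call trace:
euclid(a=27, b=32)
  euclid(a=32, b=27)
    euclid(a=27, b=5)
      euclid(a=5, b=2)
        euclid(a=2, b=1)
          euclid(a=1, b=0)
          -> return 1
        -> return 1
      -> return 1
    -> return 1
  -> return 1
-> return 1

Final answer: 1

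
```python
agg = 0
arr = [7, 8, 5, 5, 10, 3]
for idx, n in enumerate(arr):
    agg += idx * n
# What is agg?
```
Trace:
  agg=0
  agg=0, idx=0, n=7
  agg=8, idx=1, n=8
  agg=18, idx=2, n=5
  agg=33, idx=3, n=5
  agg=73, idx=4, n=10
  agg=88, idx=5, n=3

Final answer: 88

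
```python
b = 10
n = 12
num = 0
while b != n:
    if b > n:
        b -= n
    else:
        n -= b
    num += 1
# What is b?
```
Trace:
  b=10
  b=10, n=12
  b=10, n=12, num=0
  b=10, n=2, num=1
  b=8, n=2, num=2
  b=6, n=2, num=3
  b=4, n=2, num=4
  b=2, n=2, num=5

Final answer: 2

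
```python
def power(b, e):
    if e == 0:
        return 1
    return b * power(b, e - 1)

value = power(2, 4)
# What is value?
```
Call trace:
power(b=2, e=4)
  power(b=2, e=3)
    power(b=2, e=2)
      power(b=2, e=1)
        power(b=2, e=0)
        -> return 1
      -> return 2
    -> return 4
  -> return 8
-> return 16

Final answer: 16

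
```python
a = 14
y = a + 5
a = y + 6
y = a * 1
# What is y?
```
Trace:
  a=14
  a=14, y=19
  a=25, y=19
  a=25, y=25

Final answer: 25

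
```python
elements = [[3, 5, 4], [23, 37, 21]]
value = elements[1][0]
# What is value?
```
Trace:
  elements=[[3, 5, 4], [23, 37, 21]]
  elements=[[3, 5, 4], [23, 37, 21]], value=23

Final answer: 23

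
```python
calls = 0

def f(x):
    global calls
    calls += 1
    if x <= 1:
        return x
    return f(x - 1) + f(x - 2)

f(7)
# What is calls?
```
Call trace (a repeated sub-call is expanded the first time; later identical calls just restate its return value):
f(x=7)
  f(x=6)
    f(x=5)
      f(x=4)
        f(x=3)
          f(x=2)
            f(x=1)
            -> return 1
            f(x=0)
            -> return 0
          -> return 1
          f(x=1)
          -> return 1
        -> return 2
        f(x=2) -> return 1  (same call as traced above)
      -> return 3
      f(x=3) -> return 2  (same call as traced above)
    -> return 5
    f(x=4) -> return 3  (same call as traced above)
  -> return 8
  f(x=5) -> return 5  (same call as traced above)
-> return 13

calls is incremented once per call, so count the calls in each subtree. Let C(x) = number of calls made by f(x).
C(0) = C(1) = 1 (base case, no recursion); C(x) = 1 + C(x - 1) + C(x - 2) otherwise.
C(2) = 1 + C(1) + C(0) = 1 + 1 + 1 = 3
C(3) = 1 + C(2) + C(1) = 1 + 3 + 1 = 5
C(4) = 1 + C(3) + C(2) = 1 + 5 + 3 = 9
C(5) = 1 + C(4) + C(3) = 1 + 9 + 5 = 15
C(6) = 1 + C(5) + C(4) = 1 + 15 + 9 = 25
C(7) = 1 + C(6) + C(5) = 1 + 25 + 15 = 41
calls = C(7) = 41

Final answer: 41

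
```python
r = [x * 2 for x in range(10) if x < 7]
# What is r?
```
Trace:
  x=0
  x=1
  x=2
  x=3
  x=4
  x=5
  x=6
  x=7
  x=8
  x=9
  r=[0, 2, 4, 6, 8, 10, 12]

Final answer: [0, 2, 4, 6, 8, 10, 12]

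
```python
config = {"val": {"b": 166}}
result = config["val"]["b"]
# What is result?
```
Trace:
  config={'val': {'b': 166}}
  config={'val': {'b': 166}}, result=166

Final answer: 166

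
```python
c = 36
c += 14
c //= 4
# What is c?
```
Trace:
  c=36
  c=50
  c=12

Final answer: 12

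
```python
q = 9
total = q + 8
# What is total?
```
Trace:
  q=9
  q=9, total=17

Final answer: 17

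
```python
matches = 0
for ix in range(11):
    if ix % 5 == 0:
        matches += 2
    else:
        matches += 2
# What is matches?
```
Trace:
  matches=0
  matches=2, ix=0
  matches=4, ix=1
  matches=6, ix=2
  matches=8, ix=3
  matches=10, ix=4
  matches=12, ix=5
  matches=14, ix=6
  matches=16, ix=7
  matches=18, ix=8
  matches=20, ix=9
  matches=22, ix=10

Final answer: 22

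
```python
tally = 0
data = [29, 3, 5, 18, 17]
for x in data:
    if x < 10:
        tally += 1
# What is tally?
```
Trace:
  tally=0
  tally=0, x=29
  tally=1, x=3
  tally=2, x=5
  tally=2, x=18
  tally=2, x=17

Final answer: 2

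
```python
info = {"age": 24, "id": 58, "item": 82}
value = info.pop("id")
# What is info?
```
Trace:
  info={'age': 24, 'id': 58, 'item': 82}
  info={'age': 24, 'item': 82}, value=58

Final answer: {'age': 24, 'item': 82}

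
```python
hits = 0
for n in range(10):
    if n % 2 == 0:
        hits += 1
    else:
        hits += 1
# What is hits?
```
Trace:
  hits=0
  hits=1, n=0
  hits=2, n=1
  hits=3, n=2
  hits=4, n=3
  hits=5, n=4
  hits=6, n=5
  hits=7, n=6
  hits=8, n=7
  hits=9, n=8
  hits=10, n=9

Final answer: 10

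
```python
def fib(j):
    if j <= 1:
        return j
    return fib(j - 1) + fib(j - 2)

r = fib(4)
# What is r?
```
Call trace (a repeated sub-call is expanded the first time; later identical calls just restate its return value):
fib(j=4)
  fib(j=3)
    fib(j=2)
      fib(j=1)
      -> return 1
      fib(j=0)
      -> return 0
    -> return 1
    fib(j=1)
    -> return 1
  -> return 2
  fib(j=2) -> return 1  (same call as traced above)
-> return 3

Final answer: 3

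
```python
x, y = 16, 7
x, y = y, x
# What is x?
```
Trace:
  x=16, y=7
  x=7, y=16

Final answer: 7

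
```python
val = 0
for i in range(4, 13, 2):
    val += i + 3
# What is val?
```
Trace:
  val=0
  val=7, i=4
  val=16, i=6
  val=27, i=8
  val=40, i=10
  val=55, i=12

Final answer: 55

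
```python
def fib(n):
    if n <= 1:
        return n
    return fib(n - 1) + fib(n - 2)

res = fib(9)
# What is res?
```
Call trace (a repeated sub-call is expanded the first time; later identical calls just restate its return value):
fib(n=9)
  fib(n=8)
    fib(n=7)
      fib(n=6)
        fib(n=5)
          fib(n=4)
            fib(n=3)
              fib(n=2)
                fib(n=1)
                -> return 1
                fib(n=0)
                -> return 0
              -> return 1
              fib(n=1)
              -> return 1
            -> return 2
            fib(n=2) -> return 1  (same call as traced above)
          -> return 3
          fib(n=3) -> return 2  (same call as traced above)
        -> return 5
        fib(n=4) -> return 3  (same call as traced above)
      -> return 8
      fib(n=5) -> return 5  (same call as traced above)
    -> return 13
    fib(n=6) -> return 8  (same call as traced above)
  -> return 21
  fib(n=7) -> return 13  (same call as traced above)
-> return 34

Final answer: 34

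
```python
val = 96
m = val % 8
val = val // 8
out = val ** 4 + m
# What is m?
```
Trace:
  val=96
  val=96, m=0
  val=12, m=0
  val=12, m=0, out=20736

Final answer: 0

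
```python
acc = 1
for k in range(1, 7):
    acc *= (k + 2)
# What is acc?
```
Trace:
  acc=1
  acc=3, k=1
  acc=12, k=2
  acc=60, k=3
  acc=360, k=4
  acc=2520, k=5
  acc=20160, k=6

Final answer: 20160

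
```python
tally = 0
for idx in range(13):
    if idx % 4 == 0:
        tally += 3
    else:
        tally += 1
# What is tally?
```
Trace:
  tally=0
  tally=3, idx=0
  tally=4, idx=1
  tally=5, idx=2
  tally=6, idx=3
  tally=9, idx=4
  tally=10, idx=5
  tally=11, idx=6
  tally=12, idx=7
  tally=15, idx=8
  tally=16, idx=9
  tally=17, idx=10
  tally=18, idx=11
  tally=21, idx=12

Final answer: 21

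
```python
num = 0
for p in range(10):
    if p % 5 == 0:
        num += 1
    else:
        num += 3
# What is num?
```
Trace:
  num=0
  num=1, p=0
  num=4, p=1
  num=7, p=2
  num=10, p=3
  num=13, p=4
  num=14, p=5
  num=17, p=6
  num=20, p=7
  num=23, p=8
  num=26, p=9

Final answer: 26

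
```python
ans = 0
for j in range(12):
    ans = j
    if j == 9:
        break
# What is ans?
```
Trace:
  ans=0
  ans=0, j=0
  ans=1, j=1
  ans=2, j=2
  ans=3, j=3
  ans=4, j=4
  ans=5, j=5
  ans=6, j=6
  ans=7, j=7
  ans=8, j=8
  ans=9, j=9

Final answer: 9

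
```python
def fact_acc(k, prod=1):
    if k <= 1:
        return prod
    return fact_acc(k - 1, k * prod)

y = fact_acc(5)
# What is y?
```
Call trace:
fact_acc(k=5, prod=1)
  fact_acc(k=4, prod=5)
    fact_acc(k=3, prod=20)
      fact_acc(k=2, prod=60)
        fact_acc(k=1, prod=120)
        -> return 120
      -> return 120
    -> return 120
  -> return 120
-> return 120

Final answer: 120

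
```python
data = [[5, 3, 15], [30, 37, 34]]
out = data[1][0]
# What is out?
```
Trace:
  data=[[5, 3, 15], [30, 37, 34]]
  data=[[5, 3, 15], [30, 37, 34]], out=30

Final answer: 30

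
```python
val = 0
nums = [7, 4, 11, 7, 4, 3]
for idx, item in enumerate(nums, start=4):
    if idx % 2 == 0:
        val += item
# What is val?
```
Trace:
  val=0
  val=7, idx=4, item=7
  val=7, idx=5, item=4
  val=18, idx=6, item=11
  val=18, idx=7, item=7
  val=22, idx=8, item=4
  val=22, idx=9, item=3

Final answer: 22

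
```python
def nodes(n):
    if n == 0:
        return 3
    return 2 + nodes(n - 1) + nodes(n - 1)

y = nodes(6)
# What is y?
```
Call trace (a repeated sub-call is expanded the first time; later identical calls just restate its return value):
nodes(n=6)
  nodes(n=5)
    nodes(n=4)
      nodes(n=3)
        nodes(n=2)
          nodes(n=1)
            nodes(n=0)
            -> return 3
            nodes(n=0)
            -> return 3
          -> return 8
          nodes(n=1) -> return 8  (same call as traced above)
        -> return 18
        nodes(n=2) -> return 18  (same call as traced above)
      -> return 38
      nodes(n=3) -> return 38  (same call as traced above)
    -> return 78
    nodes(n=4) -> return 78  (same call as traced above)
  -> return 158
  nodes(n=5) -> return 158  (same call as traced above)
-> return 318

Final answer: 318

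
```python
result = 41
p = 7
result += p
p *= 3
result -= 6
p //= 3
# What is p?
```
Trace:
  result=41
  result=41, p=7
  result=48, p=7
  result=48, p=21
  result=42, p=21
  result=42, p=7

Final answer: 7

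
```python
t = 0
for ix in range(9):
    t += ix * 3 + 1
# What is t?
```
Trace:
  t=0
  t=1, ix=0
  t=5, ix=1
  t=12, ix=2
  t=22, ix=3
  t=35, ix=4
  t=51, ix=5
  t=70, ix=6
  t=92, ix=7
  t=117, ix=8

Final answer: 117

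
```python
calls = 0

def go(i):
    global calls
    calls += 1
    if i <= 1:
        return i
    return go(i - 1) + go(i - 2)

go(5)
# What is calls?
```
Call trace (a repeated sub-call is expanded the first time; later identical calls just restate its return value):
go(i=5)
  go(i=4)
    go(i=3)
      go(i=2)
        go(i=1)
        -> return 1
        go(i=0)
        -> return 0
      -> return 1
      go(i=1)
      -> return 1
    -> return 2
    go(i=2) -> return 1  (same call as traced above)
  -> return 3
  go(i=3) -> return 2  (same call as traced above)
-> return 5

calls is incremented once per call, so count the calls in each subtree. Let C(i) = number of calls made by go(i).
C(0) = C(1) = 1 (base case, no recursion); C(i) = 1 + C(i - 1) + C(i - 2) otherwise.
C(2) = 1 + C(1) + C(0) = 1 + 1 + 1 = 3
C(3) = 1 + C(2) + C(1) = 1 + 3 + 1 = 5
C(4) = 1 + C(3) + C(2) = 1 + 5 + 3 = 9
C(5) = 1 + C(4) + C(3) = 1 + 9 + 5 = 15
calls = C(5) = 15

Final answer: 15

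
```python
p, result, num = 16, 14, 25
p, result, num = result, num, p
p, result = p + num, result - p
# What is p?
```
Trace:
  p=16, result=14, num=25
  p=14, result=25, num=16
  p=30, result=11, num=16

Final answer: 30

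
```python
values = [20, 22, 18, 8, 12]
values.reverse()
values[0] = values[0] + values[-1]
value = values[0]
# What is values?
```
Trace:
  values=[20, 22, 18, 8, 12]
  values=[12, 8, 18, 22, 20]
  values=[32, 8, 18, 22, 20]
  values=[32, 8, 18, 22, 20], value=32

Final answer: [32, 8, 18, 22, 20]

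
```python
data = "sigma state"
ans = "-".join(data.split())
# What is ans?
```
Trace:
  data='sigma state'
  data='sigma state', ans='sigma-state'

Final answer: 'sigma-state'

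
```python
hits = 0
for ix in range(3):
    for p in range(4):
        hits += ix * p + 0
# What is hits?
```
Trace:
  hits=0
  hits=0, ix=0, p=0
  hits=0, ix=0, p=1
  hits=0, ix=0, p=2
  hits=0, ix=0, p=3
  hits=0, ix=1, p=0
  hits=1, ix=1, p=1
  hits=3, ix=1, p=2
  hits=6, ix=1, p=3
  hits=6, ix=2, p=0
  hits=8, ix=2, p=1
  hits=12, ix=2, p=2
  hits=18, ix=2, p=3

Final answer: 18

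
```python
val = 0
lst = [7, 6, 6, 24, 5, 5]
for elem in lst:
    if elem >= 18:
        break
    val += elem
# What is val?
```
Trace:
  val=0
  val=7, elem=7
  val=13, elem=6
  val=19, elem=6
  val=19, elem=24

Final answer: 19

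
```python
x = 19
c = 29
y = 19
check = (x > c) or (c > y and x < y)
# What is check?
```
Trace:
  x=19
  x=19, c=29
  x=19, c=29, y=19
  x=19, c=29, y=19, check=False

Final answer: False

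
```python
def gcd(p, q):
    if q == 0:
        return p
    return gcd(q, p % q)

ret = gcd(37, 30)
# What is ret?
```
Call trace:
gcd(p=37, q=30)
  gcd(p=30, q=7)
    gcd(p=7, q=2)
      gcd(p=2, q=1)
        gcd(p=1, q=0)
        -> return 1
      -> return 1
    -> return 1
  -> return 1
-> return 1

Final answer: 1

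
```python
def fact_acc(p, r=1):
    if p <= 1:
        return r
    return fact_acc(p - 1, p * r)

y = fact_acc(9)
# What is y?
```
Call trace:
fact_acc(p=9, r=1)
  fact_acc(p=8, r=9)
    fact_acc(p=7, r=72)
      fact_acc(p=6, r=504)
        fact_acc(p=5, r=3024)
          fact_acc(p=4, r=15120)
            fact_acc(p=3, r=60480)
              fact_acc(p=2, r=181440)
                fact_acc(p=1, r=362880)
                -> return 362880
              -> return 362880
            -> return 362880
          -> return 362880
        -> return 362880
      -> return 362880
    -> return 362880
  -> return 362880
-> return 362880

Final answer: 362880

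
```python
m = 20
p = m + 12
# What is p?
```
Trace:
  m=20
  m=20, p=32

Final answer: 32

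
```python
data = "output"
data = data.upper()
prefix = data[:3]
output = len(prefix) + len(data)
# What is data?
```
Trace:
  data='output'
  data='OUTPUT'
  data='OUTPUT', prefix='OUT'
  data='OUTPUT', prefix='OUT', output=9

Final answer: 'OUTPUT'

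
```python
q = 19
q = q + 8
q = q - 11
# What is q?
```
Trace:
  q=19
  q=27
  q=16

Final answer: 16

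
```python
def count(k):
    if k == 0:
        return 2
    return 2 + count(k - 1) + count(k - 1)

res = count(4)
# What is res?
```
Call trace (a repeated sub-call is expanded the first time; later identical calls just restate its return value):
count(k=4)
  count(k=3)
    count(k=2)
      count(k=1)
        count(k=0)
        -> return 2
        count(k=0)
        -> return 2
      -> return 6
      count(k=1) -> return 6  (same call as traced above)
    -> return 14
    count(k=2) -> return 14  (same call as traced above)
  -> return 30
  count(k=3) -> return 30  (same call as traced above)
-> return 62

Final answer: 62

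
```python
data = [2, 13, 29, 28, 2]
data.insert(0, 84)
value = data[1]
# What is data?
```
Trace:
  data=[2, 13, 29, 28, 2]
  data=[84, 2, 13, 29, 28, 2]
  data=[84, 2, 13, 29, 28, 2], value=2

Final answer: [84, 2, 13, 29, 28, 2]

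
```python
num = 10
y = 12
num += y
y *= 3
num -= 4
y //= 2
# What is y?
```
Trace:
  num=10
  num=10, y=12
  num=22, y=12
  num=22, y=36
  num=18, y=36
  num=18, y=18

Final answer: 18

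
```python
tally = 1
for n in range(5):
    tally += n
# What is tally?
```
Trace:
  tally=1
  tally=1, n=0
  tally=2, n=1
  tally=4, n=2
  tally=7, n=3
  tally=11, n=4

Final answer: 11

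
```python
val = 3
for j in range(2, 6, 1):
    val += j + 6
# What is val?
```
Trace:
  val=3
  val=11, j=2
  val=20, j=3
  val=30, j=4
  val=41, j=5

Final answer: 41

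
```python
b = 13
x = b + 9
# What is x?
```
Trace:
  b=13
  b=13, x=22

Final answer: 22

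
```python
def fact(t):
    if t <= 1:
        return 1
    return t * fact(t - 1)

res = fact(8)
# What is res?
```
Call trace:
fact(t=8)
  fact(t=7)
    fact(t=6)
      fact(t=5)
        fact(t=4)
          fact(t=3)
            fact(t=2)
              fact(t=1)
              -> return 1
            -> return 2
          -> return 6
        -> return 24
      -> return 120
    -> return 720
  -> return 5040
-> return 40320

Final answer: 40320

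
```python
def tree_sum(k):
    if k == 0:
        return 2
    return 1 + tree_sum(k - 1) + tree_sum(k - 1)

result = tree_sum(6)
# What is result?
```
Call trace (a repeated sub-call is expanded the first time; later identical calls just restate its return value):
tree_sum(k=6)
  tree_sum(k=5)
    tree_sum(k=4)
      tree_sum(k=3)
        tree_sum(k=2)
          tree_sum(k=1)
            tree_sum(k=0)
            -> return 2
            tree_sum(k=0)
            -> return 2
          -> return 5
          tree_sum(k=1) -> return 5  (same call as traced above)
        -> return 11
        tree_sum(k=2) -> return 11  (same call as traced above)
      -> return 23
      tree_sum(k=3) -> return 23  (same call as traced above)
    -> return 47
    tree_sum(k=4) -> return 47  (same call as traced above)
  -> return 95
  tree_sum(k=5) -> return 95  (same call as traced above)
-> return 191

Final answer: 191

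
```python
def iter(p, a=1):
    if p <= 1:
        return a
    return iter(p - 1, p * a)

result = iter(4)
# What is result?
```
Call trace:
iter(p=4, a=1)
  iter(p=3, a=4)
    iter(p=2, a=12)
      iter(p=1, a=24)
      -> return 24
    -> return 24
  -> return 24
-> return 24

Final answer: 24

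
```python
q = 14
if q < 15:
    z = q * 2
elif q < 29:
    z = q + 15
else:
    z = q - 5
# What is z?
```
Trace:
  q=14
  q=14, z=28

Final answer: 28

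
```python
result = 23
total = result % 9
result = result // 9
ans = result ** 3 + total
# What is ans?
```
Trace:
  result=23
  result=23, total=5
  result=2, total=5
  result=2, total=5, ans=13

Final answer: 13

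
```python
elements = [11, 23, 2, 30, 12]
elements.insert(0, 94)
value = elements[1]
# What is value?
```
Trace:
  elements=[11, 23, 2, 30, 12]
  elements=[94, 11, 23, 2, 30, 12]
  elements=[94, 11, 23, 2, 30, 12], value=11

Final answer: 11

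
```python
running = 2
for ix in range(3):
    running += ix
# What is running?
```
Trace:
  running=2
  running=2, ix=0
  running=3, ix=1
  running=5, ix=2

Final answer: 5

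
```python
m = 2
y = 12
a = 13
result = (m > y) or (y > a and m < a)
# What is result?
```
Trace:
  m=2
  m=2, y=12
  m=2, y=12, a=13
  m=2, y=12, a=13, result=False

Final answer: False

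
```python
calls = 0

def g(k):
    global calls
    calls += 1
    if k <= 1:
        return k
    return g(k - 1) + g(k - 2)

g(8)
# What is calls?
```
Call trace (a repeated sub-call is expanded the first time; later identical calls just restate its return value):
g(k=8)
  g(k=7)
    g(k=6)
      g(k=5)
        g(k=4)
          g(k=3)
            g(k=2)
              g(k=1)
              -> return 1
              g(k=0)
              -> return 0
            -> return 1
            g(k=1)
            -> return 1
          -> return 2
          g(k=2) -> return 1  (same call as traced above)
        -> return 3
        g(k=3) -> return 2  (same call as traced above)
      -> return 5
      g(k=4) -> return 3  (same call as traced above)
    -> return 8
    g(k=5) -> return 5  (same call as traced above)
  -> return 13
  g(k=6) -> return 8  (same call as traced above)
-> return 21

calls is incremented once per call, so count the calls in each subtree. Let C(k) = number of calls made by g(k).
C(0) = C(1) = 1 (base case, no recursion); C(k) = 1 + C(k - 1) + C(k - 2) otherwise.
C(2) = 1 + C(1) + C(0) = 1 + 1 + 1 = 3
C(3) = 1 + C(2) + C(1) = 1 + 3 + 1 = 5
C(4) = 1 + C(3) + C(2) = 1 + 5 + 3 = 9
C(5) = 1 + C(4) + C(3) = 1 + 9 + 5 = 15
C(6) = 1 + C(5) + C(4) = 1 + 15 + 9 = 25
C(7) = 1 + C(6) + C(5) = 1 + 25 + 15 = 41
C(8) = 1 + C(7) + C(6) = 1 + 41 + 25 = 67
calls = C(8) = 67

Final answer: 67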